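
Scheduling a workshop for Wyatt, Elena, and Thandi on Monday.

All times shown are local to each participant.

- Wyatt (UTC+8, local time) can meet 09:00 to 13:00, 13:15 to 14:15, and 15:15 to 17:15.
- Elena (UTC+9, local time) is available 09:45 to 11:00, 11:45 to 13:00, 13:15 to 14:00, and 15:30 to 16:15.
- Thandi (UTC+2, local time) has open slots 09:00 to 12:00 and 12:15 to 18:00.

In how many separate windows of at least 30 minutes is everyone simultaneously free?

0

Wyatt → UTC: 01:00–05:00, 05:15–06:15, 07:15–09:15.
Elena → UTC: 00:45–02:00, 02:45–04:00, 04:15–05:00, 06:30–07:15.
Thandi → UTC: 07:00–10:00, 10:15–16:00.
Wyatt ∩ Elena: 01:00–02:00, 02:45–04:00, 04:15–05:00.
Wyatt ∩ Elena ∩ Thandi: (none).
Windows ≥ 30 min: (none).
That's 0 windows.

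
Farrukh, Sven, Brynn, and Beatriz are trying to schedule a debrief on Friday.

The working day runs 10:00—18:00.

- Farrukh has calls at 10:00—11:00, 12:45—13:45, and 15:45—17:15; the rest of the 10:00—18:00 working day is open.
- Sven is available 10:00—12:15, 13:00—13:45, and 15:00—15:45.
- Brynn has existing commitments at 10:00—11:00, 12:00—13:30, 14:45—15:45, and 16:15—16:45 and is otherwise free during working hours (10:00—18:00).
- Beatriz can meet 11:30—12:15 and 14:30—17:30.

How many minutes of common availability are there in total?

Farrukh free within 10:00–18:00: 11:00–12:45, 13:45–15:45, 17:15–18:00.
Brynn free within 10:00–18:00: 11:00–12:00, 13:30–14:45, 15:45–16:15, 16:45–18:00.
Farrukh ∩ Sven: 11:00–12:15, 15:00–15:45.
Farrukh ∩ Sven ∩ Brynn: 11:00–12:00.
Farrukh ∩ Sven ∩ Brynn ∩ Beatriz: 11:30–12:00.
Total common minutes: 30.

30 minutes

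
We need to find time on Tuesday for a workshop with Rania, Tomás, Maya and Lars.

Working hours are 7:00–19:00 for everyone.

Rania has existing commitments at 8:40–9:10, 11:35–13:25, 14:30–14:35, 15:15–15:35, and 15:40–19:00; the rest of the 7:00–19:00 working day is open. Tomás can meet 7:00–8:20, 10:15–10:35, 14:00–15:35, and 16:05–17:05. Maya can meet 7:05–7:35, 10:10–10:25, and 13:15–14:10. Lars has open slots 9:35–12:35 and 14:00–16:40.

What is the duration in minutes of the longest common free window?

Rania free within 07:00–19:00: 07:00–08:40, 09:10–11:35, 13:25–14:30, 14:35–15:15, 15:35–15:40.
Rania ∩ Tomás: 07:00–08:20, 10:15–10:35, 14:00–14:30, 14:35–15:15.
Rania ∩ Tomás ∩ Maya: 07:05–07:35, 10:15–10:25, 14:00–14:10.
Rania ∩ Tomás ∩ Maya ∩ Lars: 10:15–10:25, 14:00–14:10.
Common window lengths: 10, 10 min; longest is 10.

10 minutes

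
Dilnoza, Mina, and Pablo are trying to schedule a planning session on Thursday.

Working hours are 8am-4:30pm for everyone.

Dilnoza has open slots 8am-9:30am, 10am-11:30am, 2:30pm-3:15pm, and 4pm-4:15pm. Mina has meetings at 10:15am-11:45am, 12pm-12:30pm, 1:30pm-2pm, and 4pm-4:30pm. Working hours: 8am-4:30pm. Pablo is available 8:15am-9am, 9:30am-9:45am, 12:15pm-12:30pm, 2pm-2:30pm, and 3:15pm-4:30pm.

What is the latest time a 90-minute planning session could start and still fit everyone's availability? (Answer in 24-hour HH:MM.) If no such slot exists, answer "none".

none

Mina free within 08:00–16:30: 08:00–10:15, 11:45–12:00, 12:30–13:30, 14:00–16:00.
Dilnoza ∩ Mina: 08:00–09:30, 10:00–10:15, 14:30–15:15.
Dilnoza ∩ Mina ∩ Pablo: 08:15–09:00.
Windows ≥ 90 min: (none).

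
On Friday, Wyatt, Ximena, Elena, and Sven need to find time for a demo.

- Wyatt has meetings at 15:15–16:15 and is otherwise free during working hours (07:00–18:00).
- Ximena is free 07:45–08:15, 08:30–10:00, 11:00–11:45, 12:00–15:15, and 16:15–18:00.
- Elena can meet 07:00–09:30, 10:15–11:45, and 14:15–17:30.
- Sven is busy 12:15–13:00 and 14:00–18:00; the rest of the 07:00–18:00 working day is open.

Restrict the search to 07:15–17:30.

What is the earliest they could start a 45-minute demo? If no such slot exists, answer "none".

08:30

Wyatt free within 07:00–18:00: 07:00–15:15, 16:15–18:00.
Sven free within 07:00–18:00: 07:00–12:15, 13:00–14:00.
Wyatt ∩ Ximena: 07:45–08:15, 08:30–10:00, 11:00–11:45, 12:00–15:15, 16:15–18:00.
Wyatt ∩ Ximena ∩ Elena: 07:45–08:15, 08:30–09:30, 11:00–11:45, 14:15–15:15, 16:15–17:30.
Wyatt ∩ Ximena ∩ Elena ∩ Sven: 07:45–08:15, 08:30–09:30, 11:00–11:45.
Restricted to 07:15–17:30: 07:45–08:15, 08:30–09:30, 11:00–11:45.
Windows ≥ 45 min: 08:30–09:30, 11:00–11:45.
Earliest such window starts at 08:30.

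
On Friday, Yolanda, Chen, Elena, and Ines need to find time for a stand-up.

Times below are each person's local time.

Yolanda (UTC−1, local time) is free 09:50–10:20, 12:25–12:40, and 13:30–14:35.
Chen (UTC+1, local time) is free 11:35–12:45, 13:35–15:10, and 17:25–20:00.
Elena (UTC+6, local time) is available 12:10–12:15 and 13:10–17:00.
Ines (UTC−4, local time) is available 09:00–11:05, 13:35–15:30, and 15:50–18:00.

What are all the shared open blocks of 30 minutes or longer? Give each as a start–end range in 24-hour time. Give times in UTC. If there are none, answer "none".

none

Yolanda → UTC: 10:50–11:20, 13:25–13:40, 14:30–15:35.
Chen → UTC: 10:35–11:45, 12:35–14:10, 16:25–19:00.
Elena → UTC: 06:10–06:15, 07:10–11:00.
Ines → UTC: 13:00–15:05, 17:35–19:30, 19:50–22:00.
Yolanda ∩ Chen: 10:50–11:20, 13:25–13:40.
Yolanda ∩ Chen ∩ Elena: 10:50–11:00.
Yolanda ∩ Chen ∩ Elena ∩ Ines: (none).
Windows ≥ 30 min: (none).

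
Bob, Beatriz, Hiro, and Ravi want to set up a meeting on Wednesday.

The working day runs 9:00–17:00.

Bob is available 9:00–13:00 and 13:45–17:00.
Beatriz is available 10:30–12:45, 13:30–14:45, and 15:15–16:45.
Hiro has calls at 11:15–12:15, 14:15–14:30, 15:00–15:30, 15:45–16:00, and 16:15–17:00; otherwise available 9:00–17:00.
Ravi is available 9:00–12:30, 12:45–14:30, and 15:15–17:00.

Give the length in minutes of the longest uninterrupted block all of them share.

45 minutes

Hiro free within 09:00–17:00: 09:00–11:15, 12:15–14:15, 14:30–15:00, 15:30–15:45, 16:00–16:15.
Bob ∩ Beatriz: 10:30–12:45, 13:45–14:45, 15:15–16:45.
Bob ∩ Beatriz ∩ Hiro: 10:30–11:15, 12:15–12:45, 13:45–14:15, 14:30–14:45, 15:30–15:45, 16:00–16:15.
Bob ∩ Beatriz ∩ Hiro ∩ Ravi: 10:30–11:15, 12:15–12:30, 13:45–14:15, 15:30–15:45, 16:00–16:15.
Common window lengths: 45, 15, 30, 15, 15 min; longest is 45.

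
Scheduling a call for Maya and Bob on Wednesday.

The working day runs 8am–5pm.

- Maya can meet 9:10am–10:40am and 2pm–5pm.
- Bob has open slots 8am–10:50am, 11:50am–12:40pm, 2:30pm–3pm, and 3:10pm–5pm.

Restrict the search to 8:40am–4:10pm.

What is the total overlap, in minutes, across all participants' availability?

Maya ∩ Bob: 09:10–10:40, 14:30–15:00, 15:10–17:00.
Restricted to 08:40–16:10: 09:10–10:40, 14:30–15:00, 15:10–16:10.
Total common minutes: 90 + 30 + 60 = 180.

180 minutes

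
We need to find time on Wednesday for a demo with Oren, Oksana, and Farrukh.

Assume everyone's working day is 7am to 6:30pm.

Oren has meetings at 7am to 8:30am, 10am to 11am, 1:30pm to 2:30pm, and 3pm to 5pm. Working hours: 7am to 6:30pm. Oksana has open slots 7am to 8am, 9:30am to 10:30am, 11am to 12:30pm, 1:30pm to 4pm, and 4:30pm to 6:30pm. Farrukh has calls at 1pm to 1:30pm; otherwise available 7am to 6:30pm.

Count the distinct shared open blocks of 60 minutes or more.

Oren free within 07:00–18:30: 08:30–10:00, 11:00–13:30, 14:30–15:00, 17:00–18:30.
Farrukh free within 07:00–18:30: 07:00–13:00, 13:30–18:30.
Oren ∩ Oksana: 09:30–10:00, 11:00–12:30, 14:30–15:00, 17:00–18:30.
Oren ∩ Oksana ∩ Farrukh: 09:30–10:00, 11:00–12:30, 14:30–15:00, 17:00–18:30.
Windows ≥ 60 min: 11:00–12:30, 17:00–18:30.
That's 2 windows.

2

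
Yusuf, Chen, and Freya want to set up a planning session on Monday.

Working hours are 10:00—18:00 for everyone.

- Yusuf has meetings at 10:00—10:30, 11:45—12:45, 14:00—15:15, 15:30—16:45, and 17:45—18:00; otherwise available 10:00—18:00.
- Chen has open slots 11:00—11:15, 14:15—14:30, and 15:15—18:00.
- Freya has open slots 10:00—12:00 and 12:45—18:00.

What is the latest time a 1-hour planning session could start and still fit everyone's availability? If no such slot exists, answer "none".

Yusuf free within 10:00–18:00: 10:30–11:45, 12:45–14:00, 15:15–15:30, 16:45–17:45.
Yusuf ∩ Chen: 11:00–11:15, 15:15–15:30, 16:45–17:45.
Yusuf ∩ Chen ∩ Freya: 11:00–11:15, 15:15–15:30, 16:45–17:45.
Windows ≥ 60 min: 16:45–17:45.
Latest start in the last window 16:45–17:45 is 17:45 − 60 min = 16:45.

16:45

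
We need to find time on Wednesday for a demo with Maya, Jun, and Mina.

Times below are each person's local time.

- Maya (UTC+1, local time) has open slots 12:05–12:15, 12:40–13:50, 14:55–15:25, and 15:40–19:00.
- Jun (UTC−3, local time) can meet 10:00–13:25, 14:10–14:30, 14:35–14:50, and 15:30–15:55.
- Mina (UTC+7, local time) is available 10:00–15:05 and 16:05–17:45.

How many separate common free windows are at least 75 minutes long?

0

Maya → UTC: 11:05–11:15, 11:40–12:50, 13:55–14:25, 14:40–18:00.
Jun → UTC: 13:00–16:25, 17:10–17:30, 17:35–17:50, 18:30–18:55.
Mina → UTC: 03:00–08:05, 09:05–10:45.
Maya ∩ Jun: 13:55–14:25, 14:40–16:25, 17:10–17:30, 17:35–17:50.
Maya ∩ Jun ∩ Mina: (none).
Windows ≥ 75 min: (none).
That's 0 windows.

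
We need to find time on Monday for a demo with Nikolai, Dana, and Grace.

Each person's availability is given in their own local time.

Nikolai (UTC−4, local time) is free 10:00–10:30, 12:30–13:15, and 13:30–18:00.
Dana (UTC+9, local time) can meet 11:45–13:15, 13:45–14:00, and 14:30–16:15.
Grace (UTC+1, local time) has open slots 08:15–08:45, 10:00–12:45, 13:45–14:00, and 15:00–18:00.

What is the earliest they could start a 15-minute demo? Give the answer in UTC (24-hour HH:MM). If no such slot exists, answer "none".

none

Nikolai → UTC: 14:00–14:30, 16:30–17:15, 17:30–22:00.
Dana → UTC: 02:45–04:15, 04:45–05:00, 05:30–07:15.
Grace → UTC: 07:15–07:45, 09:00–11:45, 12:45–13:00, 14:00–17:00.
Nikolai ∩ Dana: (none).
Nikolai ∩ Dana ∩ Grace: (none).
Windows ≥ 15 min: (none).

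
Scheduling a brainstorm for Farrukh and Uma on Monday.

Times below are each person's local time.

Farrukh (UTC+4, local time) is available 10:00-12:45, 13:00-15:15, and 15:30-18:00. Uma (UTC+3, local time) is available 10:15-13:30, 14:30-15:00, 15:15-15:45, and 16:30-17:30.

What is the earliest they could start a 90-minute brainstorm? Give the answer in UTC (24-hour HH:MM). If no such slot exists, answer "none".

Farrukh → UTC: 06:00–08:45, 09:00–11:15, 11:30–14:00.
Uma → UTC: 07:15–10:30, 11:30–12:00, 12:15–12:45, 13:30–14:30.
Farrukh ∩ Uma: 07:15–08:45, 09:00–10:30, 11:30–12:00, 12:15–12:45, 13:30–14:00.
Windows ≥ 90 min: 07:15–08:45, 09:00–10:30.
Earliest such window starts at 07:15.

07:15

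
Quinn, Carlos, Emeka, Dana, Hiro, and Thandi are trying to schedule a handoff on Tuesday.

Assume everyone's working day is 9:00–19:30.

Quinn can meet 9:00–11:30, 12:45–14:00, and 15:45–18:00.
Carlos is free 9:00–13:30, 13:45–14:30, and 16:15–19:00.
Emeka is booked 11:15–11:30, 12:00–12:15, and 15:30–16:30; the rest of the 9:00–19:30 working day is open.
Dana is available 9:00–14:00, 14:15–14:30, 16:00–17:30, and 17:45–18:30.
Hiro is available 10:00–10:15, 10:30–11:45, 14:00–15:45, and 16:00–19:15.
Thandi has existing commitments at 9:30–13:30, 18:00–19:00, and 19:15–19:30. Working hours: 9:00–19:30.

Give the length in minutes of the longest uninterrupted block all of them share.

Emeka free within 09:00–19:30: 09:00–11:15, 11:30–12:00, 12:15–15:30, 16:30–19:30.
Thandi free within 09:00–19:30: 09:00–09:30, 13:30–18:00, 19:00–19:15.
Quinn ∩ Carlos: 09:00–11:30, 12:45–13:30, 13:45–14:00, 16:15–18:00.
Quinn ∩ Carlos ∩ Emeka: 09:00–11:15, 12:45–13:30, 13:45–14:00, 16:30–18:00.
Quinn ∩ Carlos ∩ Emeka ∩ Dana: 09:00–11:15, 12:45–13:30, 13:45–14:00, 16:30–17:30, 17:45–18:00.
Quinn ∩ Carlos ∩ Emeka ∩ Dana ∩ Hiro: 10:00–10:15, 10:30–11:15, 16:30–17:30, 17:45–18:00.
Quinn ∩ Carlos ∩ Emeka ∩ Dana ∩ Hiro ∩ Thandi: 16:30–17:30, 17:45–18:00.
Common window lengths: 60, 15 min; longest is 60.

60 minutes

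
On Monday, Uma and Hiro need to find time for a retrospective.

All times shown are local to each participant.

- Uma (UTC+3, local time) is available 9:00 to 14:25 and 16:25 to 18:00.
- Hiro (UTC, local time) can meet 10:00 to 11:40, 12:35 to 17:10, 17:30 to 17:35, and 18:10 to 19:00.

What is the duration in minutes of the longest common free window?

Uma → UTC: 06:00–11:25, 13:25–15:00.
Hiro → UTC: 10:00–11:40, 12:35–17:10, 17:30–17:35, 18:10–19:00.
Uma ∩ Hiro: 10:00–11:25, 13:25–15:00.
Common window lengths: 85, 95 min; longest is 95.

95 minutes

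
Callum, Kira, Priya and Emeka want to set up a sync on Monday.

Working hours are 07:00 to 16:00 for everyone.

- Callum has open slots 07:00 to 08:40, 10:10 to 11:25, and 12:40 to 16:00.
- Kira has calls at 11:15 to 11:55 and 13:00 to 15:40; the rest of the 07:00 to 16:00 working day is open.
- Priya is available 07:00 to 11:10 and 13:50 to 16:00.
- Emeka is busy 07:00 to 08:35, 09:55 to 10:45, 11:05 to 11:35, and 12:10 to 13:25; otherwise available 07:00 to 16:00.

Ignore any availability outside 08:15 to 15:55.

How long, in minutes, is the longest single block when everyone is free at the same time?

Kira free within 07:00–16:00: 07:00–11:15, 11:55–13:00, 15:40–16:00.
Emeka free within 07:00–16:00: 08:35–09:55, 10:45–11:05, 11:35–12:10, 13:25–16:00.
Callum ∩ Kira: 07:00–08:40, 10:10–11:15, 12:40–13:00, 15:40–16:00.
Callum ∩ Kira ∩ Priya: 07:00–08:40, 10:10–11:10, 15:40–16:00.
Callum ∩ Kira ∩ Priya ∩ Emeka: 08:35–08:40, 10:45–11:05, 15:40–16:00.
Restricted to 08:15–15:55: 08:35–08:40, 10:45–11:05, 15:40–15:55.
Common window lengths: 5, 20, 15 min; longest is 20.

20 minutes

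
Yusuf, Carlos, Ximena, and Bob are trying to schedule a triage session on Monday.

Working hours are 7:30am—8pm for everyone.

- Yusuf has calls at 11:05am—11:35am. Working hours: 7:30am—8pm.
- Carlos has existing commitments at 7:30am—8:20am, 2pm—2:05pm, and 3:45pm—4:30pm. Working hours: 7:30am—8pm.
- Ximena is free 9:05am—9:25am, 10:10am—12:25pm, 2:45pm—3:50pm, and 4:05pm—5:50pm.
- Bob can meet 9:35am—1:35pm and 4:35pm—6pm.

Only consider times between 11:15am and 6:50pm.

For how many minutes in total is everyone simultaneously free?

125 minutes

Yusuf free within 07:30–20:00: 07:30–11:05, 11:35–20:00.
Carlos free within 07:30–20:00: 08:20–14:00, 14:05–15:45, 16:30–20:00.
Yusuf ∩ Carlos: 08:20–11:05, 11:35–14:00, 14:05–15:45, 16:30–20:00.
Yusuf ∩ Carlos ∩ Ximena: 09:05–09:25, 10:10–11:05, 11:35–12:25, 14:45–15:45, 16:30–17:50.
Yusuf ∩ Carlos ∩ Ximena ∩ Bob: 10:10–11:05, 11:35–12:25, 16:35–17:50.
Restricted to 11:15–18:50: 11:35–12:25, 16:35–17:50.
Total common minutes: 50 + 75 = 125.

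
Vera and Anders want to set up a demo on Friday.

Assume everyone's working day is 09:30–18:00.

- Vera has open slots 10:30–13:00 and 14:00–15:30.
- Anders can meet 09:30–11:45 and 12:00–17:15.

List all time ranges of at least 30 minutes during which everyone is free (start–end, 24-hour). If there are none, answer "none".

Vera ∩ Anders: 10:30–11:45, 12:00–13:00, 14:00–15:30.
Windows ≥ 30 min: 10:30–11:45, 12:00–13:00, 14:00–15:30.

10:30–11:45, 12:00–13:00, 14:00–15:30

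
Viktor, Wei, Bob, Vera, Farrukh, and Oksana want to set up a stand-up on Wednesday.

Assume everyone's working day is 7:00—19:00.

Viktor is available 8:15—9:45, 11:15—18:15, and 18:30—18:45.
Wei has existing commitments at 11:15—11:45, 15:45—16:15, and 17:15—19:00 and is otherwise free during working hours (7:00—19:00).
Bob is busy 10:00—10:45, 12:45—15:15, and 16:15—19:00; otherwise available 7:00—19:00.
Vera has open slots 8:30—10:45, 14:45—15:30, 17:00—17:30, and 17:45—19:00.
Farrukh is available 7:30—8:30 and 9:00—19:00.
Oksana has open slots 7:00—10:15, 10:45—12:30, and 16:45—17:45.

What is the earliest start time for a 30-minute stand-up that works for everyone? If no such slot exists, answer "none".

09:00

Wei free within 07:00–19:00: 07:00–11:15, 11:45–15:45, 16:15–17:15.
Bob free within 07:00–19:00: 07:00–10:00, 10:45–12:45, 15:15–16:15.
Viktor ∩ Wei: 08:15–09:45, 11:45–15:45, 16:15–17:15.
Viktor ∩ Wei ∩ Bob: 08:15–09:45, 11:45–12:45, 15:15–15:45.
Viktor ∩ Wei ∩ Bob ∩ Vera: 08:30–09:45, 15:15–15:30.
Viktor ∩ Wei ∩ Bob ∩ Vera ∩ Farrukh: 09:00–09:45, 15:15–15:30.
Viktor ∩ Wei ∩ Bob ∩ Vera ∩ Farrukh ∩ Oksana: 09:00–09:45.
Windows ≥ 30 min: 09:00–09:45.
Earliest such window starts at 09:00.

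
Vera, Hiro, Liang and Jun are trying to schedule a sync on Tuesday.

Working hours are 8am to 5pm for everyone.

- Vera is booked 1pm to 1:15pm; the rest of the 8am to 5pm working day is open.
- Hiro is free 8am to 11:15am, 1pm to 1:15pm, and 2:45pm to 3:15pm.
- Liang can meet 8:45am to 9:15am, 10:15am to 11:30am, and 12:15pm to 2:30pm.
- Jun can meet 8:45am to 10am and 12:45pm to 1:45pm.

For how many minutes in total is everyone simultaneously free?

30 minutes

Vera free within 08:00–17:00: 08:00–13:00, 13:15–17:00.
Vera ∩ Hiro: 08:00–11:15, 14:45–15:15.
Vera ∩ Hiro ∩ Liang: 08:45–09:15, 10:15–11:15.
Vera ∩ Hiro ∩ Liang ∩ Jun: 08:45–09:15.
Total common minutes: 30.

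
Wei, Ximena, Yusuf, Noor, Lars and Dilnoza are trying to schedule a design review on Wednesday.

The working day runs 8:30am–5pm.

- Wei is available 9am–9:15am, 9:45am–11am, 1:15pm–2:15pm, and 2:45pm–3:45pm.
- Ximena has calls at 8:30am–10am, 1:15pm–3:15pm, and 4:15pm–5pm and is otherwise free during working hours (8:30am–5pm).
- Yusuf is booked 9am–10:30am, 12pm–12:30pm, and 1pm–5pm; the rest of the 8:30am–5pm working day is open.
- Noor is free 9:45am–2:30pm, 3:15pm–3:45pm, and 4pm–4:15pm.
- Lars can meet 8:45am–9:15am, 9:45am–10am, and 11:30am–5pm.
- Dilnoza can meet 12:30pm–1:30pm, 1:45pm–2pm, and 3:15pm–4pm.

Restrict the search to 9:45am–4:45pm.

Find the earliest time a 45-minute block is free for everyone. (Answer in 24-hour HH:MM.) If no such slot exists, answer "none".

Ximena free within 08:30–17:00: 10:00–13:15, 15:15–16:15.
Yusuf free within 08:30–17:00: 08:30–09:00, 10:30–12:00, 12:30–13:00.
Wei ∩ Ximena: 10:00–11:00, 15:15–15:45.
Wei ∩ Ximena ∩ Yusuf: 10:30–11:00.
Wei ∩ Ximena ∩ Yusuf ∩ Noor: 10:30–11:00.
Wei ∩ Ximena ∩ Yusuf ∩ Noor ∩ Lars: (none).
Wei ∩ Ximena ∩ Yusuf ∩ Noor ∩ Lars ∩ Dilnoza: (none).
Restricted to 09:45–16:45: (none).
Windows ≥ 45 min: (none).

none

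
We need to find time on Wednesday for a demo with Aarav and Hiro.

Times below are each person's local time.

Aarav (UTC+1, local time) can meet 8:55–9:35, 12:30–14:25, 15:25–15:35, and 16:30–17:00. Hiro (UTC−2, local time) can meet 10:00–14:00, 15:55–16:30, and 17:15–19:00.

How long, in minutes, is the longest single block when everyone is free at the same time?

Aarav → UTC: 07:55–08:35, 11:30–13:25, 14:25–14:35, 15:30–16:00.
Hiro → UTC: 12:00–16:00, 17:55–18:30, 19:15–21:00.
Aarav ∩ Hiro: 12:00–13:25, 14:25–14:35, 15:30–16:00.
Common window lengths: 85, 10, 30 min; longest is 85.

85 minutes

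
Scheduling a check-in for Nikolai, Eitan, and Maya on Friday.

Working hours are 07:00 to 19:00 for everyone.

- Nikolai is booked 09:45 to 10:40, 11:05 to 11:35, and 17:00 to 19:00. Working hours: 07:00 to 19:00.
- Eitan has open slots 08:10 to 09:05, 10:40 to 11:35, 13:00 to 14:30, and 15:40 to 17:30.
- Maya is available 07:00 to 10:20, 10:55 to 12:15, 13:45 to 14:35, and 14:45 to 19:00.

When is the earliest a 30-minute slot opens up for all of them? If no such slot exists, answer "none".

Nikolai free within 07:00–19:00: 07:00–09:45, 10:40–11:05, 11:35–17:00.
Nikolai ∩ Eitan: 08:10–09:05, 10:40–11:05, 13:00–14:30, 15:40–17:00.
Nikolai ∩ Eitan ∩ Maya: 08:10–09:05, 10:55–11:05, 13:45–14:30, 15:40–17:00.
Windows ≥ 30 min: 08:10–09:05, 13:45–14:30, 15:40–17:00.
Earliest such window starts at 08:10.

08:10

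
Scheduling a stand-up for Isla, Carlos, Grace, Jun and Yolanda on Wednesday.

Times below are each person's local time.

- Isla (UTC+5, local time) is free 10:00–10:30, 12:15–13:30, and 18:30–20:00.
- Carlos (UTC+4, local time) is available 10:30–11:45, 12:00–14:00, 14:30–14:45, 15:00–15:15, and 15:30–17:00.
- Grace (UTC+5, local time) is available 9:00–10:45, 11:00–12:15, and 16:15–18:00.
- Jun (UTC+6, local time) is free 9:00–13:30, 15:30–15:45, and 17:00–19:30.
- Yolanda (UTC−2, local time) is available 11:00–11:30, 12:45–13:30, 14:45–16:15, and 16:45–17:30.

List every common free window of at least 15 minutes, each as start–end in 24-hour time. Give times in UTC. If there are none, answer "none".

Isla → UTC: 05:00–05:30, 07:15–08:30, 13:30–15:00.
Carlos → UTC: 06:30–07:45, 08:00–10:00, 10:30–10:45, 11:00–11:15, 11:30–13:00.
Grace → UTC: 04:00–05:45, 06:00–07:15, 11:15–13:00.
Jun → UTC: 03:00–07:30, 09:30–09:45, 11:00–13:30.
Yolanda → UTC: 13:00–13:30, 14:45–15:30, 16:45–18:15, 18:45–19:30.
Isla ∩ Carlos: 07:15–07:45, 08:00–08:30.
Isla ∩ Carlos ∩ Grace: (none).
Isla ∩ Carlos ∩ Grace ∩ Jun: (none).
Isla ∩ Carlos ∩ Grace ∩ Jun ∩ Yolanda: (none).
Windows ≥ 15 min: (none).

none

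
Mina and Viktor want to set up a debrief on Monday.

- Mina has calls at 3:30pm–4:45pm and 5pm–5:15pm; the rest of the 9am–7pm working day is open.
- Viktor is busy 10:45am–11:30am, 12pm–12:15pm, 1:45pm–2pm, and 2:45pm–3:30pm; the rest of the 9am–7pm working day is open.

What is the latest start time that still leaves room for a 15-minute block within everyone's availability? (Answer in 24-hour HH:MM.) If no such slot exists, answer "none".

Mina free within 09:00–19:00: 09:00–15:30, 16:45–17:00, 17:15–19:00.
Viktor free within 09:00–19:00: 09:00–10:45, 11:30–12:00, 12:15–13:45, 14:00–14:45, 15:30–19:00.
Mina ∩ Viktor: 09:00–10:45, 11:30–12:00, 12:15–13:45, 14:00–14:45, 16:45–17:00, 17:15–19:00.
Windows ≥ 15 min: 09:00–10:45, 11:30–12:00, 12:15–13:45, 14:00–14:45, 16:45–17:00, 17:15–19:00.
Latest start in the last window 17:15–19:00 is 19:00 − 15 min = 18:45.

18:45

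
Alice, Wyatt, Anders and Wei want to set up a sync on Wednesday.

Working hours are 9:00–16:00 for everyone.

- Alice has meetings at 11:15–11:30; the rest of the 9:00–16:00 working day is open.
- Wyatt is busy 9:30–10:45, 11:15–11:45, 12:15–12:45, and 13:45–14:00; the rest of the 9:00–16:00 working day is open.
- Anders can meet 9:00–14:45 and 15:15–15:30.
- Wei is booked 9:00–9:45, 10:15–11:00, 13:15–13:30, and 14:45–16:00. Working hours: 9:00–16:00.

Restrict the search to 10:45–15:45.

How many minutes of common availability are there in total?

Alice free within 09:00–16:00: 09:00–11:15, 11:30–16:00.
Wyatt free within 09:00–16:00: 09:00–09:30, 10:45–11:15, 11:45–12:15, 12:45–13:45, 14:00–16:00.
Wei free within 09:00–16:00: 09:45–10:15, 11:00–13:15, 13:30–14:45.
Alice ∩ Wyatt: 09:00–09:30, 10:45–11:15, 11:45–12:15, 12:45–13:45, 14:00–16:00.
Alice ∩ Wyatt ∩ Anders: 09:00–09:30, 10:45–11:15, 11:45–12:15, 12:45–13:45, 14:00–14:45, 15:15–15:30.
Alice ∩ Wyatt ∩ Anders ∩ Wei: 11:00–11:15, 11:45–12:15, 12:45–13:15, 13:30–13:45, 14:00–14:45.
Restricted to 10:45–15:45: 11:00–11:15, 11:45–12:15, 12:45–13:15, 13:30–13:45, 14:00–14:45.
Total common minutes: 15 + 30 + 30 + 15 + 45 = 135.

135 minutes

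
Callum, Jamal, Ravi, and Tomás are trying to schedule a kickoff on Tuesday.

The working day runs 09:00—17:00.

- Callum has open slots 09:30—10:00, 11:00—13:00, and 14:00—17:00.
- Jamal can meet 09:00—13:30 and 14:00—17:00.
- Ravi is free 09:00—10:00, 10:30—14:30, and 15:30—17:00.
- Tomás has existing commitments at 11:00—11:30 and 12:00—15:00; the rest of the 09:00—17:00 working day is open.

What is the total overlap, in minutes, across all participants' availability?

Tomás free within 09:00–17:00: 09:00–11:00, 11:30–12:00, 15:00–17:00.
Callum ∩ Jamal: 09:30–10:00, 11:00–13:00, 14:00–17:00.
Callum ∩ Jamal ∩ Ravi: 09:30–10:00, 11:00–13:00, 14:00–14:30, 15:30–17:00.
Callum ∩ Jamal ∩ Ravi ∩ Tomás: 09:30–10:00, 11:30–12:00, 15:30–17:00.
Total common minutes: 30 + 30 + 90 = 150.

150 minutes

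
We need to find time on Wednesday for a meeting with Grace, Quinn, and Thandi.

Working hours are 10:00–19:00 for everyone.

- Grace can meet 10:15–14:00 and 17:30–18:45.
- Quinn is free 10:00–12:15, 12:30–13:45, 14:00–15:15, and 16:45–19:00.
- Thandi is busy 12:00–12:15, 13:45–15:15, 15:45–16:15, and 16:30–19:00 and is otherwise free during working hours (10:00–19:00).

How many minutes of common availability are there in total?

Thandi free within 10:00–19:00: 10:00–12:00, 12:15–13:45, 15:15–15:45, 16:15–16:30.
Grace ∩ Quinn: 10:15–12:15, 12:30–13:45, 17:30–18:45.
Grace ∩ Quinn ∩ Thandi: 10:15–12:00, 12:30–13:45.
Total common minutes: 105 + 75 = 180.

180 minutes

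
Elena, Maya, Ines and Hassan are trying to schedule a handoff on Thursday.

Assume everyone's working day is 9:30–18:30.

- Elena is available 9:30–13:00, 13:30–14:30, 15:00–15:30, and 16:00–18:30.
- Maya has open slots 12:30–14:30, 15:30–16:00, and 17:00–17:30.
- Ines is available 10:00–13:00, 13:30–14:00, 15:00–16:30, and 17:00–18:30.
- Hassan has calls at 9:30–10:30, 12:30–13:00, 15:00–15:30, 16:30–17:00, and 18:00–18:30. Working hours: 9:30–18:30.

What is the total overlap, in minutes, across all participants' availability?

Hassan free within 09:30–18:30: 10:30–12:30, 13:00–15:00, 15:30–16:30, 17:00–18:00.
Elena ∩ Maya: 12:30–13:00, 13:30–14:30, 17:00–17:30.
Elena ∩ Maya ∩ Ines: 12:30–13:00, 13:30–14:00, 17:00–17:30.
Elena ∩ Maya ∩ Ines ∩ Hassan: 13:30–14:00, 17:00–17:30.
Total common minutes: 30 + 30 = 60.

60 minutes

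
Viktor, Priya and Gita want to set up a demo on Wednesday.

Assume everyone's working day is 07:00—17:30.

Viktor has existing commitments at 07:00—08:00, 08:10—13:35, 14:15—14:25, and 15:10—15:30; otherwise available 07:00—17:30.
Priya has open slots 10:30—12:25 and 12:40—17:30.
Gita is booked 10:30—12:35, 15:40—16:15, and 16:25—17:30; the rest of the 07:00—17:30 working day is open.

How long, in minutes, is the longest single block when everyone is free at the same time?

45 minutes

Viktor free within 07:00–17:30: 08:00–08:10, 13:35–14:15, 14:25–15:10, 15:30–17:30.
Gita free within 07:00–17:30: 07:00–10:30, 12:35–15:40, 16:15–16:25.
Viktor ∩ Priya: 13:35–14:15, 14:25–15:10, 15:30–17:30.
Viktor ∩ Priya ∩ Gita: 13:35–14:15, 14:25–15:10, 15:30–15:40, 16:15–16:25.
Common window lengths: 40, 45, 10, 10 min; longest is 45.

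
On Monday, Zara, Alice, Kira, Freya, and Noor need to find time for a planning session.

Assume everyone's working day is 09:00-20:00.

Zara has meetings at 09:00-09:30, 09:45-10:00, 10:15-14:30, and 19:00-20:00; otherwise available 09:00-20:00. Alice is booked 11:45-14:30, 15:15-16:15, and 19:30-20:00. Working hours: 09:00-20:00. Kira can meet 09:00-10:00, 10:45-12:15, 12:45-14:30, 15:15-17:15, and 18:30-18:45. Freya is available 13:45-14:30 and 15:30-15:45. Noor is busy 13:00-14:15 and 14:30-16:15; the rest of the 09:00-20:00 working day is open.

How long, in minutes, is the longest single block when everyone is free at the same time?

0 minutes

Zara free within 09:00–20:00: 09:30–09:45, 10:00–10:15, 14:30–19:00.
Alice free within 09:00–20:00: 09:00–11:45, 14:30–15:15, 16:15–19:30.
Noor free within 09:00–20:00: 09:00–13:00, 14:15–14:30, 16:15–20:00.
Zara ∩ Alice: 09:30–09:45, 10:00–10:15, 14:30–15:15, 16:15–19:00.
Zara ∩ Alice ∩ Kira: 09:30–09:45, 16:15–17:15, 18:30–18:45.
Zara ∩ Alice ∩ Kira ∩ Freya: (none).
Zara ∩ Alice ∩ Kira ∩ Freya ∩ Noor: (none).
No common window.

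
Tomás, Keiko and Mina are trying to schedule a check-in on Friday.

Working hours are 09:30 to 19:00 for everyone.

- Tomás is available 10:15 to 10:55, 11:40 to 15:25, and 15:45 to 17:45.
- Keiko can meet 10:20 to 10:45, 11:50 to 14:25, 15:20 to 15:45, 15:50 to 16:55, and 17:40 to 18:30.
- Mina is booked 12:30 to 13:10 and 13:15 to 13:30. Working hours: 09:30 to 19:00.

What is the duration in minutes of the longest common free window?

65 minutes

Mina free within 09:30–19:00: 09:30–12:30, 13:10–13:15, 13:30–19:00.
Tomás ∩ Keiko: 10:20–10:45, 11:50–14:25, 15:20–15:25, 15:50–16:55, 17:40–17:45.
Tomás ∩ Keiko ∩ Mina: 10:20–10:45, 11:50–12:30, 13:10–13:15, 13:30–14:25, 15:20–15:25, 15:50–16:55, 17:40–17:45.
Common window lengths: 25, 40, 5, 55, 5, 65, 5 min; longest is 65.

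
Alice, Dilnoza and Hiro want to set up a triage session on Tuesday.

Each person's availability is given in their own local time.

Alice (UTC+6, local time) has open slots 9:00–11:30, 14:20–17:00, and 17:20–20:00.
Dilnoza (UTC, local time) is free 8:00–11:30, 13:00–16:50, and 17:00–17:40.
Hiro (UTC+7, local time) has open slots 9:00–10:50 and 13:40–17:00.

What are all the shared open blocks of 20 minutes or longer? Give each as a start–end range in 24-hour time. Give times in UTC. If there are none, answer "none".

08:20–10:00

Alice → UTC: 03:00–05:30, 08:20–11:00, 11:20–14:00.
Dilnoza → UTC: 08:00–11:30, 13:00–16:50, 17:00–17:40.
Hiro → UTC: 02:00–03:50, 06:40–10:00.
Alice ∩ Dilnoza: 08:20–11:00, 11:20–11:30, 13:00–14:00.
Alice ∩ Dilnoza ∩ Hiro: 08:20–10:00.
Windows ≥ 20 min: 08:20–10:00.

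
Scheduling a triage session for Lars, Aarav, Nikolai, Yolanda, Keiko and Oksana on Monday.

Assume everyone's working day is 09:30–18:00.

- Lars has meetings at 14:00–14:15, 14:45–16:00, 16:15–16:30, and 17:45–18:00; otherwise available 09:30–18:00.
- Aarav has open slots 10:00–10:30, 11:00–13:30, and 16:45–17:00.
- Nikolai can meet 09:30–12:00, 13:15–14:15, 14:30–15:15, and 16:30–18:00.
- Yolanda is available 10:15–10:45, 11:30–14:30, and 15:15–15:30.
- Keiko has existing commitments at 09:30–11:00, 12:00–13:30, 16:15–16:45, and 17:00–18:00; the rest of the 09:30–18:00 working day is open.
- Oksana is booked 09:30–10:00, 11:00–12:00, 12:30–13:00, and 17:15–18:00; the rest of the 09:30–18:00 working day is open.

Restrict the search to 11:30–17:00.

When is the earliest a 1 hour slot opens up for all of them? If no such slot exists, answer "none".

Lars free within 09:30–18:00: 09:30–14:00, 14:15–14:45, 16:00–16:15, 16:30–17:45.
Keiko free within 09:30–18:00: 11:00–12:00, 13:30–16:15, 16:45–17:00.
Oksana free within 09:30–18:00: 10:00–11:00, 12:00–12:30, 13:00–17:15.
Lars ∩ Aarav: 10:00–10:30, 11:00–13:30, 16:45–17:00.
Lars ∩ Aarav ∩ Nikolai: 10:00–10:30, 11:00–12:00, 13:15–13:30, 16:45–17:00.
Lars ∩ Aarav ∩ Nikolai ∩ Yolanda: 10:15–10:30, 11:30–12:00, 13:15–13:30.
Lars ∩ Aarav ∩ Nikolai ∩ Yolanda ∩ Keiko: 11:30–12:00.
Lars ∩ Aarav ∩ Nikolai ∩ Yolanda ∩ Keiko ∩ Oksana: (none).
Restricted to 11:30–17:00: (none).
Windows ≥ 60 min: (none).

none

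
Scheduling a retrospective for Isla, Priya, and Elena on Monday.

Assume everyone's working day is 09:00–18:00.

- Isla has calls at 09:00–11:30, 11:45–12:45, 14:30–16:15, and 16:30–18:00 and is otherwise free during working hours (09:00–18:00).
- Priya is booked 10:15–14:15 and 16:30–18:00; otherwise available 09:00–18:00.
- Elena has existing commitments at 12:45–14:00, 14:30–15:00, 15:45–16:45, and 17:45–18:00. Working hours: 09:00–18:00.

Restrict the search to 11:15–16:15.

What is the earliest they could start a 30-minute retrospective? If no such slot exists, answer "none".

none

Isla free within 09:00–18:00: 11:30–11:45, 12:45–14:30, 16:15–16:30.
Priya free within 09:00–18:00: 09:00–10:15, 14:15–16:30.
Elena free within 09:00–18:00: 09:00–12:45, 14:00–14:30, 15:00–15:45, 16:45–17:45.
Isla ∩ Priya: 14:15–14:30, 16:15–16:30.
Isla ∩ Priya ∩ Elena: 14:15–14:30.
Restricted to 11:15–16:15: 14:15–14:30.
Windows ≥ 30 min: (none).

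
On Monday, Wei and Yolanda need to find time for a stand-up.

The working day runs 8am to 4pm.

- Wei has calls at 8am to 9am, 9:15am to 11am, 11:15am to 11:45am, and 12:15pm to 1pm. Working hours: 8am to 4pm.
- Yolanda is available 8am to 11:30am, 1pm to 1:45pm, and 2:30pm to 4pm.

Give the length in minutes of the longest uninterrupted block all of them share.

90 minutes

Wei free within 08:00–16:00: 09:00–09:15, 11:00–11:15, 11:45–12:15, 13:00–16:00.
Wei ∩ Yolanda: 09:00–09:15, 11:00–11:15, 13:00–13:45, 14:30–16:00.
Common window lengths: 15, 15, 45, 90 min; longest is 90.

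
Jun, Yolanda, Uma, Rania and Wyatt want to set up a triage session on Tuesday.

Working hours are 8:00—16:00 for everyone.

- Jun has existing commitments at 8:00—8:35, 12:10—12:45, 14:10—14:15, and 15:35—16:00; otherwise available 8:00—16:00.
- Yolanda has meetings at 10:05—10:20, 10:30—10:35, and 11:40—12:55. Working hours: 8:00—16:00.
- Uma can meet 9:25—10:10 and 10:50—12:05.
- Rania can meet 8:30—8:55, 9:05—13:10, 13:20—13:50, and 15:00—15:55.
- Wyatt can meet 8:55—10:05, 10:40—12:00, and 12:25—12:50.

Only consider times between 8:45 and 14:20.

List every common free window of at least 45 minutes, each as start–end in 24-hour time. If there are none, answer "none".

10:50–11:40

Jun free within 08:00–16:00: 08:35–12:10, 12:45–14:10, 14:15–15:35.
Yolanda free within 08:00–16:00: 08:00–10:05, 10:20–10:30, 10:35–11:40, 12:55–16:00.
Jun ∩ Yolanda: 08:35–10:05, 10:20–10:30, 10:35–11:40, 12:55–14:10, 14:15–15:35.
Jun ∩ Yolanda ∩ Uma: 09:25–10:05, 10:50–11:40.
Jun ∩ Yolanda ∩ Uma ∩ Rania: 09:25–10:05, 10:50–11:40.
Jun ∩ Yolanda ∩ Uma ∩ Rania ∩ Wyatt: 09:25–10:05, 10:50–11:40.
Restricted to 08:45–14:20: 09:25–10:05, 10:50–11:40.
Windows ≥ 45 min: 10:50–11:40.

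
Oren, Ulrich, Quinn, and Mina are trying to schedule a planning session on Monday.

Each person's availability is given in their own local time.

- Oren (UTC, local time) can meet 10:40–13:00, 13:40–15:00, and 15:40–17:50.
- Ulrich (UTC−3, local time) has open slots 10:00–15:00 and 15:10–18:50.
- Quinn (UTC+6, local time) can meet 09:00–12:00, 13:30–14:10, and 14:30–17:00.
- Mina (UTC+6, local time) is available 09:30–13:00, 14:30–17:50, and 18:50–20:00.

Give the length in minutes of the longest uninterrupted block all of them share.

0 minutes

Oren → UTC: 10:40–13:00, 13:40–15:00, 15:40–17:50.
Ulrich → UTC: 13:00–18:00, 18:10–21:50.
Quinn → UTC: 03:00–06:00, 07:30–08:10, 08:30–11:00.
Mina → UTC: 03:30–07:00, 08:30–11:50, 12:50–14:00.
Oren ∩ Ulrich: 13:40–15:00, 15:40–17:50.
Oren ∩ Ulrich ∩ Quinn: (none).
Oren ∩ Ulrich ∩ Quinn ∩ Mina: (none).
No common window.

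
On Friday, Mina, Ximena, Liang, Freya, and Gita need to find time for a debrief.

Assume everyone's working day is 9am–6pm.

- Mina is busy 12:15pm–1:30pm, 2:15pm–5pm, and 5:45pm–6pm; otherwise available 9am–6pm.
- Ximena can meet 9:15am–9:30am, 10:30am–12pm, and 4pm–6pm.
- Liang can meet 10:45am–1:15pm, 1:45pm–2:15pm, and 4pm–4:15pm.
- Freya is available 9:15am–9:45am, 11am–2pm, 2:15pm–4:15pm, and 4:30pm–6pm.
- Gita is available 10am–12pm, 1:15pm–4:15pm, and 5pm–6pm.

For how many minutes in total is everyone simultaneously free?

60 minutes

Mina free within 09:00–18:00: 09:00–12:15, 13:30–14:15, 17:00–17:45.
Mina ∩ Ximena: 09:15–09:30, 10:30–12:00, 17:00–17:45.
Mina ∩ Ximena ∩ Liang: 10:45–12:00.
Mina ∩ Ximena ∩ Liang ∩ Freya: 11:00–12:00.
Mina ∩ Ximena ∩ Liang ∩ Freya ∩ Gita: 11:00–12:00.
Total common minutes: 60.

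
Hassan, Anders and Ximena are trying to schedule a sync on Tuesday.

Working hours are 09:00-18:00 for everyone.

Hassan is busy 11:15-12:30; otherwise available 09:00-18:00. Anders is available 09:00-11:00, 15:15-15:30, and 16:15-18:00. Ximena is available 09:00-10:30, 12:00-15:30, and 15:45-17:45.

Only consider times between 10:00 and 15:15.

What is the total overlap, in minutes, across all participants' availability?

Hassan free within 09:00–18:00: 09:00–11:15, 12:30–18:00.
Hassan ∩ Anders: 09:00–11:00, 15:15–15:30, 16:15–18:00.
Hassan ∩ Anders ∩ Ximena: 09:00–10:30, 15:15–15:30, 16:15–17:45.
Restricted to 10:00–15:15: 10:00–10:30.
Total common minutes: 30.

30 minutes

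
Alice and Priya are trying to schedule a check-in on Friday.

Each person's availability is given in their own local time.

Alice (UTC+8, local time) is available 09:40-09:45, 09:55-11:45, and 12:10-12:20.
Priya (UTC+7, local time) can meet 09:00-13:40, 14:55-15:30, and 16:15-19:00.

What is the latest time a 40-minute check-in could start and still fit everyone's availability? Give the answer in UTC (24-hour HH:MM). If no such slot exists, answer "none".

03:05

Alice → UTC: 01:40–01:45, 01:55–03:45, 04:10–04:20.
Priya → UTC: 02:00–06:40, 07:55–08:30, 09:15–12:00.
Alice ∩ Priya: 02:00–03:45, 04:10–04:20.
Windows ≥ 40 min: 02:00–03:45.
Latest start in the last window 02:00–03:45 is 03:45 − 40 min = 03:05.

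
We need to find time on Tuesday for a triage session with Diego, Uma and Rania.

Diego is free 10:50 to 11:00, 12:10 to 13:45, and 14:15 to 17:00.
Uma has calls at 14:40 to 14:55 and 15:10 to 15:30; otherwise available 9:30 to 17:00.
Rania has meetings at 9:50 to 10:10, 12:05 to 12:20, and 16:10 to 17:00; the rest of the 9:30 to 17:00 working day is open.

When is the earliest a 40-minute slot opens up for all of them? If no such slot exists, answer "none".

Uma free within 09:30–17:00: 09:30–14:40, 14:55–15:10, 15:30–17:00.
Rania free within 09:30–17:00: 09:30–09:50, 10:10–12:05, 12:20–16:10.
Diego ∩ Uma: 10:50–11:00, 12:10–13:45, 14:15–14:40, 14:55–15:10, 15:30–17:00.
Diego ∩ Uma ∩ Rania: 10:50–11:00, 12:20–13:45, 14:15–14:40, 14:55–15:10, 15:30–16:10.
Windows ≥ 40 min: 12:20–13:45, 15:30–16:10.
Earliest such window starts at 12:20.

12:20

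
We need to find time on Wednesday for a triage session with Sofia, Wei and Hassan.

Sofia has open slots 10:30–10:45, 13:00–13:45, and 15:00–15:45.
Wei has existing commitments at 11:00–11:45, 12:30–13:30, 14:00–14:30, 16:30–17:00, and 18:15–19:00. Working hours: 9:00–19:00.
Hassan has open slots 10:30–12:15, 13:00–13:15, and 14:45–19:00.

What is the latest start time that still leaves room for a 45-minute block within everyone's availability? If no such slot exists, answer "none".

15:00

Wei free within 09:00–19:00: 09:00–11:00, 11:45–12:30, 13:30–14:00, 14:30–16:30, 17:00–18:15.
Sofia ∩ Wei: 10:30–10:45, 13:30–13:45, 15:00–15:45.
Sofia ∩ Wei ∩ Hassan: 10:30–10:45, 15:00–15:45.
Windows ≥ 45 min: 15:00–15:45.
Latest start in the last window 15:00–15:45 is 15:45 − 45 min = 15:00.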